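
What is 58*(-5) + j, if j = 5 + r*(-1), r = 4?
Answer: -289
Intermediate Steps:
j = 1 (j = 5 + 4*(-1) = 5 - 4 = 1)
58*(-5) + j = 58*(-5) + 1 = -290 + 1 = -289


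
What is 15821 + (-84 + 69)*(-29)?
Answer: 16256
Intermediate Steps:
15821 + (-84 + 69)*(-29) = 15821 - 15*(-29) = 15821 + 435 = 16256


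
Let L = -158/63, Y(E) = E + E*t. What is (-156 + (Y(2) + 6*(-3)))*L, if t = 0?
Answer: 27176/63 ≈ 431.37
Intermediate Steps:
Y(E) = E (Y(E) = E + E*0 = E + 0 = E)
L = -158/63 (L = -158*1/63 = -158/63 ≈ -2.5079)
(-156 + (Y(2) + 6*(-3)))*L = (-156 + (2 + 6*(-3)))*(-158/63) = (-156 + (2 - 18))*(-158/63) = (-156 - 16)*(-158/63) = -172*(-158/63) = 27176/63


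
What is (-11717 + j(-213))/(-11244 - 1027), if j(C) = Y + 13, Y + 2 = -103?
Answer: 1687/1753 ≈ 0.96235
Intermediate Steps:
Y = -105 (Y = -2 - 103 = -105)
j(C) = -92 (j(C) = -105 + 13 = -92)
(-11717 + j(-213))/(-11244 - 1027) = (-11717 - 92)/(-11244 - 1027) = -11809/(-12271) = -11809*(-1/12271) = 1687/1753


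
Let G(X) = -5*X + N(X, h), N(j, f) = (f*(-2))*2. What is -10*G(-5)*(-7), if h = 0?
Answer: 1750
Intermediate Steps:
N(j, f) = -4*f (N(j, f) = -2*f*2 = -4*f)
G(X) = -5*X (G(X) = -5*X - 4*0 = -5*X + 0 = -5*X)
-10*G(-5)*(-7) = -(-50)*(-5)*(-7) = -10*25*(-7) = -250*(-7) = 1750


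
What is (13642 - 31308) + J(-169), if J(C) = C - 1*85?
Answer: -17920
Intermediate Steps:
J(C) = -85 + C (J(C) = C - 85 = -85 + C)
(13642 - 31308) + J(-169) = (13642 - 31308) + (-85 - 169) = -17666 - 254 = -17920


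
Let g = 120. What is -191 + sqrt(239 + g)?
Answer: -191 + sqrt(359) ≈ -172.05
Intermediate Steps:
-191 + sqrt(239 + g) = -191 + sqrt(239 + 120) = -191 + sqrt(359)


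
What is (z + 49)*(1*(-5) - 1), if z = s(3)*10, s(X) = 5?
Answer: -594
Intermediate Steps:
z = 50 (z = 5*10 = 50)
(z + 49)*(1*(-5) - 1) = (50 + 49)*(1*(-5) - 1) = 99*(-5 - 1) = 99*(-6) = -594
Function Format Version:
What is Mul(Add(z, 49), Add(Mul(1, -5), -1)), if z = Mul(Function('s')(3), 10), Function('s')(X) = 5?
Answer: -594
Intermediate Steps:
z = 50 (z = Mul(5, 10) = 50)
Mul(Add(z, 49), Add(Mul(1, -5), -1)) = Mul(Add(50, 49), Add(Mul(1, -5), -1)) = Mul(99, Add(-5, -1)) = Mul(99, -6) = -594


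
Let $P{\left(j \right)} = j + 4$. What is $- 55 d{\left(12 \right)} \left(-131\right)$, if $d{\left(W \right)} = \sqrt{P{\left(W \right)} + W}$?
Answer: $14410 \sqrt{7} \approx 38125.0$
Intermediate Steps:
$P{\left(j \right)} = 4 + j$
$d{\left(W \right)} = \sqrt{4 + 2 W}$ ($d{\left(W \right)} = \sqrt{\left(4 + W\right) + W} = \sqrt{4 + 2 W}$)
$- 55 d{\left(12 \right)} \left(-131\right) = - 55 \sqrt{4 + 2 \cdot 12} \left(-131\right) = - 55 \sqrt{4 + 24} \left(-131\right) = - 55 \sqrt{28} \left(-131\right) = - 55 \cdot 2 \sqrt{7} \left(-131\right) = - 110 \sqrt{7} \left(-131\right) = 14410 \sqrt{7}$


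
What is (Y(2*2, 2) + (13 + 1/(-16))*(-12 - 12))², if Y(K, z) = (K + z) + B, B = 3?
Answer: 363609/4 ≈ 90902.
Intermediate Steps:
Y(K, z) = 3 + K + z (Y(K, z) = (K + z) + 3 = 3 + K + z)
(Y(2*2, 2) + (13 + 1/(-16))*(-12 - 12))² = ((3 + 2*2 + 2) + (13 + 1/(-16))*(-12 - 12))² = ((3 + 4 + 2) + (13 - 1/16)*(-24))² = (9 + (207/16)*(-24))² = (9 - 621/2)² = (-603/2)² = 363609/4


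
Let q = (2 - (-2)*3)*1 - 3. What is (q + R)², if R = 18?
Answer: 529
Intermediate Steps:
q = 5 (q = (2 - 1*(-6))*1 - 3 = (2 + 6)*1 - 3 = 8*1 - 3 = 8 - 3 = 5)
(q + R)² = (5 + 18)² = 23² = 529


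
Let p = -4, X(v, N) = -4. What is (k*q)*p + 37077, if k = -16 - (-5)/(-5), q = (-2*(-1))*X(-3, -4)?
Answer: 36533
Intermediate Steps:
q = -8 (q = -2*(-1)*(-4) = 2*(-4) = -8)
k = -17 (k = -16 - (-5)*(-1)/5 = -16 - 1*1 = -16 - 1 = -17)
(k*q)*p + 37077 = -17*(-8)*(-4) + 37077 = 136*(-4) + 37077 = -544 + 37077 = 36533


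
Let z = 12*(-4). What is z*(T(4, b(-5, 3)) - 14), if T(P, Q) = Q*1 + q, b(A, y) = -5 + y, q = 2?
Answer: 672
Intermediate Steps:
T(P, Q) = 2 + Q (T(P, Q) = Q*1 + 2 = Q + 2 = 2 + Q)
z = -48
z*(T(4, b(-5, 3)) - 14) = -48*((2 + (-5 + 3)) - 14) = -48*((2 - 2) - 14) = -48*(0 - 14) = -48*(-14) = 672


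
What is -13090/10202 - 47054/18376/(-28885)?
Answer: -1736892750873/1353781833380 ≈ -1.2830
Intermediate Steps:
-13090/10202 - 47054/18376/(-28885) = -13090*1/10202 - 47054*1/18376*(-1/28885) = -6545/5101 - 23527/9188*(-1/28885) = -6545/5101 + 23527/265395380 = -1736892750873/1353781833380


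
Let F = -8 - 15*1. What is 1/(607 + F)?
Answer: 1/584 ≈ 0.0017123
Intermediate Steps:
F = -23 (F = -8 - 15 = -23)
1/(607 + F) = 1/(607 - 23) = 1/584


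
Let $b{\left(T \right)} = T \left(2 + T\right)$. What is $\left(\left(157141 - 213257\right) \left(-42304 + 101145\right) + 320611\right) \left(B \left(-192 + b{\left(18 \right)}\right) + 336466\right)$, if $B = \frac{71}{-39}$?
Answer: $- \frac{14428266860927490}{13} \approx -1.1099 \cdot 10^{15}$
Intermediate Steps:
$B = - \frac{71}{39}$ ($B = 71 \left(- \frac{1}{39}\right) = - \frac{71}{39} \approx -1.8205$)
$\left(\left(157141 - 213257\right) \left(-42304 + 101145\right) + 320611\right) \left(B \left(-192 + b{\left(18 \right)}\right) + 336466\right) = \left(\left(157141 - 213257\right) \left(-42304 + 101145\right) + 320611\right) \left(- \frac{71 \left(-192 + 18 \left(2 + 18\right)\right)}{39} + 336466\right) = \left(\left(-56116\right) 58841 + 320611\right) \left(- \frac{71 \left(-192 + 18 \cdot 20\right)}{39} + 336466\right) = \left(-3301921556 + 320611\right) \left(- \frac{71 \left(-192 + 360\right)}{39} + 336466\right) = - 3301600945 \left(\left(- \frac{71}{39}\right) 168 + 336466\right) = - 3301600945 \left(- \frac{3976}{13} + 336466\right) = \left(-3301600945\right) \frac{4370082}{13} = - \frac{14428266860927490}{13}$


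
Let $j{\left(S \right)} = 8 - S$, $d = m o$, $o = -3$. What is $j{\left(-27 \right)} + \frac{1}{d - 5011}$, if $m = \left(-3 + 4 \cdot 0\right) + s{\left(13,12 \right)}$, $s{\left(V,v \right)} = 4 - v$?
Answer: $\frac{174229}{4978} \approx 35.0$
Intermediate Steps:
$m = -11$ ($m = \left(-3 + 4 \cdot 0\right) + \left(4 - 12\right) = \left(-3 + 0\right) + \left(4 - 12\right) = -3 - 8 = -11$)
$d = 33$ ($d = \left(-11\right) \left(-3\right) = 33$)
$j{\left(-27 \right)} + \frac{1}{d - 5011} = \left(8 - -27\right) + \frac{1}{33 - 5011} = \left(8 + 27\right) + \frac{1}{-4978} = 35 - \frac{1}{4978} = \frac{174229}{4978}$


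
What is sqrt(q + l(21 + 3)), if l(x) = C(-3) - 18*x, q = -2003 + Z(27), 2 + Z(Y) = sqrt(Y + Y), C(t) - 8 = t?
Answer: sqrt(-2432 + 3*sqrt(6)) ≈ 49.241*I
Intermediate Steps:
C(t) = 8 + t
Z(Y) = -2 + sqrt(2)*sqrt(Y) (Z(Y) = -2 + sqrt(Y + Y) = -2 + sqrt(2*Y) = -2 + sqrt(2)*sqrt(Y))
q = -2005 + 3*sqrt(6) (q = -2003 + (-2 + sqrt(2)*sqrt(27)) = -2003 + (-2 + sqrt(2)*(3*sqrt(3))) = -2003 + (-2 + 3*sqrt(6)) = -2005 + 3*sqrt(6) ≈ -1997.7)
l(x) = 5 - 18*x (l(x) = (8 - 3) - 18*x = 5 - 18*x)
sqrt(q + l(21 + 3)) = sqrt((-2005 + 3*sqrt(6)) + (5 - 18*(21 + 3))) = sqrt((-2005 + 3*sqrt(6)) + (5 - 18*24)) = sqrt((-2005 + 3*sqrt(6)) + (5 - 432)) = sqrt((-2005 + 3*sqrt(6)) - 427) = sqrt(-2432 + 3*sqrt(6))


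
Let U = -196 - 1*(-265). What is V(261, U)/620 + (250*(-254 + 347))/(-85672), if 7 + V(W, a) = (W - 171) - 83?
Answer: -11625/42836 ≈ -0.27138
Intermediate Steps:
U = 69 (U = -196 + 265 = 69)
V(W, a) = -261 + W (V(W, a) = -7 + ((W - 171) - 83) = -7 + ((-171 + W) - 83) = -7 + (-254 + W) = -261 + W)
V(261, U)/620 + (250*(-254 + 347))/(-85672) = (-261 + 261)/620 + (250*(-254 + 347))/(-85672) = 0*(1/620) + (250*93)*(-1/85672) = 0 + 23250*(-1/85672) = 0 - 11625/42836 = -11625/42836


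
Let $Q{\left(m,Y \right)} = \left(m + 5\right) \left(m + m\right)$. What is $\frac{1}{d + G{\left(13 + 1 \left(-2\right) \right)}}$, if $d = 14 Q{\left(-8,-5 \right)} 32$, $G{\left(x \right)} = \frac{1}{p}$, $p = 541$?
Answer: $\frac{541}{11633665} \approx 4.6503 \cdot 10^{-5}$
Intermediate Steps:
$Q{\left(m,Y \right)} = 2 m \left(5 + m\right)$ ($Q{\left(m,Y \right)} = \left(5 + m\right) 2 m = 2 m \left(5 + m\right)$)
$G{\left(x \right)} = \frac{1}{541}$
$d = 21504$ ($d = 14 \cdot 2 \left(-8\right) \left(5 - 8\right) 32 = 14 \cdot 2 \left(-8\right) \left(-3\right) 32 = 14 \cdot 48 \cdot 32 = 672 \cdot 32 = 21504$)
$\frac{1}{d + G{\left(13 + 1 \left(-2\right) \right)}} = \frac{1}{21504 + \frac{1}{541}} = \frac{1}{\frac{11633665}{541}} = \frac{541}{11633665}$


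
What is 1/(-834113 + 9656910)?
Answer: 1/8822797 ≈ 1.1334e-7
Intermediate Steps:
1/(-834113 + 9656910) = 1/8822797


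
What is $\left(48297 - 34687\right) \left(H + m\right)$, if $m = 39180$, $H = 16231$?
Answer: $754143710$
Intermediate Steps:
$\left(48297 - 34687\right) \left(H + m\right) = \left(48297 - 34687\right) \left(16231 + 39180\right) = 13610 \cdot 55411 = 754143710$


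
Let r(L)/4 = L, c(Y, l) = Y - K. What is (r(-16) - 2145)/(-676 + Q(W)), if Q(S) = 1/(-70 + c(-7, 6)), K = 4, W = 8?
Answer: 178929/54757 ≈ 3.2677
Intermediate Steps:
c(Y, l) = -4 + Y (c(Y, l) = Y - 1*4 = Y - 4 = -4 + Y)
r(L) = 4*L
Q(S) = -1/81 (Q(S) = 1/(-70 + (-4 - 7)) = 1/(-70 - 11) = 1/(-81) = -1/81)
(r(-16) - 2145)/(-676 + Q(W)) = (4*(-16) - 2145)/(-676 - 1/81) = (-64 - 2145)/(-54757/81) = -2209*(-81/54757) = 178929/54757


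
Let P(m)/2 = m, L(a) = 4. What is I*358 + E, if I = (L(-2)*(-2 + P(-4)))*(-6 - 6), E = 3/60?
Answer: 3436801/20 ≈ 1.7184e+5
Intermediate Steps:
P(m) = 2*m
E = 1/20 (E = 3*(1/60) = 1/20 ≈ 0.050000)
I = 480 (I = (4*(-2 + 2*(-4)))*(-6 - 6) = (4*(-2 - 8))*(-12) = (4*(-10))*(-12) = -40*(-12) = 480)
I*358 + E = 480*358 + 1/20 = 171840 + 1/20 = 3436801/20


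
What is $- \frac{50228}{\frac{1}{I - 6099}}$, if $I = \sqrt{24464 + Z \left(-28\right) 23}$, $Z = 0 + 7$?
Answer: $306340572 - 100456 \sqrt{4989} \approx 2.9925 \cdot 10^{8}$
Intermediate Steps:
$Z = 7$
$I = 2 \sqrt{4989}$ ($I = \sqrt{24464 + 7 \left(-28\right) 23} = \sqrt{24464 - 4508} = \sqrt{19956} = 2 \sqrt{4989} \approx 141.27$)
$- \frac{50228}{\frac{1}{I - 6099}} = - \frac{50228}{\frac{1}{2 \sqrt{4989} - 6099}} = - \frac{50228}{\frac{1}{-6099 + 2 \sqrt{4989}}} = - 50228 \left(-6099 + 2 \sqrt{4989}\right) = 306340572 - 100456 \sqrt{4989}$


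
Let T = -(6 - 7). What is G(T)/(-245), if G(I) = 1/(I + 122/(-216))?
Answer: -108/11515 ≈ -0.0093791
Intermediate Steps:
T = 1 (T = -1*(-1) = 1)
G(I) = 1/(-61/108 + I) (G(I) = 1/(I + 122*(-1/216)) = 1/(I - 61/108) = 1/(-61/108 + I))
G(T)/(-245) = (108/(-61 + 108*1))/(-245) = (108/(-61 + 108))*(-1/245) = (108/47)*(-1/245) = -108/11515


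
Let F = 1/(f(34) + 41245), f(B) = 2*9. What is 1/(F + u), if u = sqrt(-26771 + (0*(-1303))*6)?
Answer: 41263/45581246109300 - 1702635169*I*sqrt(26771)/45581246109300 ≈ 9.0526e-10 - 0.0061118*I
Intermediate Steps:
f(B) = 18
F = 1/41263 (F = 1/(18 + 41245) = 1/41263 ≈ 2.4235e-5)
u = I*sqrt(26771) (u = sqrt(-26771 + 0*6) = sqrt(-26771 + 0) = sqrt(-26771) = I*sqrt(26771) ≈ 163.62*I)
1/(F + u) = 1/(1/41263 + I*sqrt(26771))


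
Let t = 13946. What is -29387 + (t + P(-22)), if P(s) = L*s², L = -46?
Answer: -37705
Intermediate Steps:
P(s) = -46*s²
-29387 + (t + P(-22)) = -29387 + (13946 - 46*(-22)²) = -29387 + (13946 - 46*484) = -29387 + (13946 - 22264) = -29387 - 8318 = -37705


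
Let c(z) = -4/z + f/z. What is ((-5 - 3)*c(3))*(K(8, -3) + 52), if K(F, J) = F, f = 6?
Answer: -320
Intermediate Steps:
c(z) = 2/z (c(z) = -4/z + 6/z = 2/z)
((-5 - 3)*c(3))*(K(8, -3) + 52) = ((-5 - 3)*(2/3))*(8 + 52) = -16/3*60 = -320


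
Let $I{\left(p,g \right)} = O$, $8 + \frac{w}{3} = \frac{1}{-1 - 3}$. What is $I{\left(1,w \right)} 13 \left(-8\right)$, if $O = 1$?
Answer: $-104$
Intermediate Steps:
$w = - \frac{99}{4}$ ($w = -24 + \frac{3}{-1 - 3} = -24 + \frac{3}{-4} = -24 + 3 \left(- \frac{1}{4}\right) = -24 - \frac{3}{4} = - \frac{99}{4} \approx -24.75$)
$I{\left(p,g \right)} = 1$
$I{\left(1,w \right)} 13 \left(-8\right) = 1 \cdot 13 \left(-8\right) = 13 \left(-8\right) = -104$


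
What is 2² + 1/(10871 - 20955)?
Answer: 40335/10084 ≈ 3.9999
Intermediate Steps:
2² + 1/(10871 - 20955) = 4 + 1/(-10084) = 4 - 1/10084 = 40335/10084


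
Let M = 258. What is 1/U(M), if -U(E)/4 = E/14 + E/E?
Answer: -7/544 ≈ -0.012868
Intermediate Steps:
U(E) = -4 - 2*E/7 (U(E) = -4*(E/14 + E/E) = -4*(E*(1/14) + 1) = -4*(E/14 + 1) = -4*(1 + E/14) = -4 - 2*E/7)
1/U(M) = 1/(-4 - 2/7*258) = 1/(-4 - 516/7) = 1/(-544/7) = -7/544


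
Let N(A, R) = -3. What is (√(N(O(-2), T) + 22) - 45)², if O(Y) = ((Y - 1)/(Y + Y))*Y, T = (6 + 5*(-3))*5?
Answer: (45 - √19)² ≈ 1651.7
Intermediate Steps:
T = -45 (T = (6 - 15)*5 = -9*5 = -45)
O(Y) = -½ + Y/2 (O(Y) = ((-1 + Y)/((2*Y)))*Y = ((-1 + Y)*(1/(2*Y)))*Y = ((-1 + Y)/(2*Y))*Y = -½ + Y/2)
(√(N(O(-2), T) + 22) - 45)² = (√(-3 + 22) - 45)² = (√19 - 45)² = (-45 + √19)²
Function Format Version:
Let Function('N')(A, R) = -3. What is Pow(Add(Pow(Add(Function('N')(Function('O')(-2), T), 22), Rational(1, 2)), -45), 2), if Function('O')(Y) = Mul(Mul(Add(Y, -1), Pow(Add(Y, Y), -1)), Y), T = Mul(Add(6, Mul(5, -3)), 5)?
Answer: Pow(Add(45, Mul(-1, Pow(19, Rational(1, 2)))), 2) ≈ 1651.7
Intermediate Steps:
T = -45 (T = Mul(Add(6, -15), 5) = Mul(-9, 5) = -45)
Function('O')(Y) = Add(Rational(-1, 2), Mul(Rational(1, 2), Y)) (Function('O')(Y) = Mul(Mul(Add(-1, Y), Pow(Mul(2, Y), -1)), Y) = Mul(Mul(Add(-1, Y), Mul(Rational(1, 2), Pow(Y, -1))), Y) = Mul(Mul(Rational(1, 2), Pow(Y, -1), Add(-1, Y)), Y) = Add(Rational(-1, 2), Mul(Rational(1, 2), Y)))
Pow(Add(Pow(Add(Function('N')(Function('O')(-2), T), 22), Rational(1, 2)), -45), 2) = Pow(Add(Pow(Add(-3, 22), Rational(1, 2)), -45), 2) = Pow(Add(Pow(19, Rational(1, 2)), -45), 2) = Pow(Add(-45, Pow(19, Rational(1, 2))), 2)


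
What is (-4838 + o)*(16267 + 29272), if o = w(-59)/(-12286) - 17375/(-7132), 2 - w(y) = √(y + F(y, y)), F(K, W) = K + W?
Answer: -9647670701087705/43811876 + 45539*I*√177/12286 ≈ -2.2021e+8 + 49.313*I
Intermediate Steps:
w(y) = 2 - √3*√y (w(y) = 2 - √(y + (y + y)) = 2 - √(y + 2*y) = 2 - √(3*y) = 2 - √3*√y)
o = 106727493/43811876 + I*√177/12286 (o = (2 - √3*√(-59))/(-12286) - 17375/(-7132) = (2 - √3*I*√59)*(-1/12286) - 17375*(-1/7132) = (2 - I*√177)*(-1/12286) + 17375/7132 = (-1/6143 + I*√177/12286) + 17375/7132 = 106727493/43811876 + I*√177/12286 ≈ 2.436 + 0.0010829*I)
(-4838 + o)*(16267 + 29272) = (-4838 + (106727493/43811876 + I*√177/12286))*(16267 + 29272) = (-211855128595/43811876 + I*√177/12286)*45539 = -9647670701087705/43811876 + 45539*I*√177/12286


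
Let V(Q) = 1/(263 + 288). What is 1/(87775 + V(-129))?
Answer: 551/48364026 ≈ 1.1393e-5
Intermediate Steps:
V(Q) = 1/551
1/(87775 + V(-129)) = 1/(87775 + 1/551) = 1/(48364026/551) = 551/48364026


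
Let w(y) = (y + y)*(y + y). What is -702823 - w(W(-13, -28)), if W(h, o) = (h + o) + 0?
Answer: -709547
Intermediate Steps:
W(h, o) = h + o
w(y) = 4*y² (w(y) = (2*y)*(2*y) = 4*y²)
-702823 - w(W(-13, -28)) = -702823 - 4*(-13 - 28)² = -702823 - 4*(-41)² = -702823 - 4*1681 = -702823 - 1*6724 = -702823 - 6724 = -709547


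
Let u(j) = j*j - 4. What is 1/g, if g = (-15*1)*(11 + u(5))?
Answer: -1/480 ≈ -0.0020833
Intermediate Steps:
u(j) = -4 + j**2 (u(j) = j**2 - 4 = -4 + j**2)
g = -480 (g = (-15*1)*(11 + (-4 + 5**2)) = -15*(11 + (-4 + 25)) = -15*(11 + 21) = -15*32 = -480)
1/g = 1/(-480) = -1/480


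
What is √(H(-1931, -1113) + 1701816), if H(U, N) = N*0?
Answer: 2*√425454 ≈ 1304.5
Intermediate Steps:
H(U, N) = 0
√(H(-1931, -1113) + 1701816) = √(0 + 1701816) = √1701816 = 2*√425454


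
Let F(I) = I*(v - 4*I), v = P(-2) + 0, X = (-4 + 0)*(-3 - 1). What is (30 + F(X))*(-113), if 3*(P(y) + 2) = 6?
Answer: 112322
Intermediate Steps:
X = 16 (X = -4*(-4) = 16)
P(y) = 0 (P(y) = -2 + (1/3)*6 = -2 + 2 = 0)
v = 0 (v = 0 + 0 = 0)
F(I) = -4*I**2 (F(I) = I*(0 - 4*I) = I*(-4*I) = -4*I**2)
(30 + F(X))*(-113) = (30 - 4*16**2)*(-113) = (30 - 4*256)*(-113) = (30 - 1024)*(-113) = -994*(-113) = 112322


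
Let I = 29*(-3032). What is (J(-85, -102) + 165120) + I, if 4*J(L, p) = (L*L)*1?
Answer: 315993/4 ≈ 78998.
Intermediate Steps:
I = -87928
J(L, p) = L²/4 (J(L, p) = ((L*L)*1)/4 = (L²*1)/4 = L²/4)
(J(-85, -102) + 165120) + I = ((¼)*(-85)² + 165120) - 87928 = ((¼)*7225 + 165120) - 87928 = (7225/4 + 165120) - 87928 = 667705/4 - 87928 = 315993/4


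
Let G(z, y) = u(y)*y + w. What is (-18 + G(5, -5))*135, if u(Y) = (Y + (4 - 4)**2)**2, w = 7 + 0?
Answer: -18360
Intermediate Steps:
w = 7
u(Y) = Y**2 (u(Y) = (Y + 0**2)**2 = (Y + 0)**2 = Y**2)
G(z, y) = 7 + y**3 (G(z, y) = y**2*y + 7 = y**3 + 7 = 7 + y**3)
(-18 + G(5, -5))*135 = (-18 + (7 + (-5)**3))*135 = (-18 + (7 - 125))*135 = (-18 - 118)*135 = -136*135 = -18360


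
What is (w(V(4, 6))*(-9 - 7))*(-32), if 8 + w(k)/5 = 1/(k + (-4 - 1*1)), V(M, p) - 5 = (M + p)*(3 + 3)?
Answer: -61312/3 ≈ -20437.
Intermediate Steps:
V(M, p) = 5 + 6*M + 6*p (V(M, p) = 5 + (M + p)*(3 + 3) = 5 + (M + p)*6 = 5 + (6*M + 6*p) = 5 + 6*M + 6*p)
w(k) = -40 + 5/(-5 + k) (w(k) = -40 + 5/(k + (-4 - 1*1)) = -40 + 5/(k + (-4 - 1)) = -40 + 5/(k - 5) = -40 + 5/(-5 + k))
(w(V(4, 6))*(-9 - 7))*(-32) = ((5*(41 - 8*(5 + 6*4 + 6*6))/(-5 + (5 + 6*4 + 6*6)))*(-9 - 7))*(-32) = ((5*(41 - 8*(5 + 24 + 36))/(-5 + (5 + 24 + 36)))*(-16))*(-32) = ((5*(41 - 8*65)/(-5 + 65))*(-16))*(-32) = ((5*(41 - 520)/60)*(-16))*(-32) = ((5*(1/60)*(-479))*(-16))*(-32) = -479/12*(-16)*(-32) = (1916/3)*(-32) = -61312/3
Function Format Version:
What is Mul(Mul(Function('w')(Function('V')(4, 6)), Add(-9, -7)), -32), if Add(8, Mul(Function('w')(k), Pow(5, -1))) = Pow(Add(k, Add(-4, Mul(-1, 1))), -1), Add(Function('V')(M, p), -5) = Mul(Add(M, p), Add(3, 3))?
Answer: Rational(-61312, 3) ≈ -20437.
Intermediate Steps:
Function('V')(M, p) = Add(5, Mul(6, M), Mul(6, p)) (Function('V')(M, p) = Add(5, Mul(Add(M, p), Add(3, 3))) = Add(5, Mul(Add(M, p), 6)) = Add(5, Add(Mul(6, M), Mul(6, p))) = Add(5, Mul(6, M), Mul(6, p)))
Function('w')(k) = Add(-40, Mul(5, Pow(Add(-5, k), -1))) (Function('w')(k) = Add(-40, Mul(5, Pow(Add(k, Add(-4, Mul(-1, 1))), -1))) = Add(-40, Mul(5, Pow(Add(k, Add(-4, -1)), -1))) = Add(-40, Mul(5, Pow(Add(k, -5), -1))) = Add(-40, Mul(5, Pow(Add(-5, k), -1))))
Mul(Mul(Function('w')(Function('V')(4, 6)), Add(-9, -7)), -32) = Mul(Mul(Mul(5, Pow(Add(-5, Add(5, Mul(6, 4), Mul(6, 6))), -1), Add(41, Mul(-8, Add(5, Mul(6, 4), Mul(6, 6))))), Add(-9, -7)), -32) = Mul(Mul(Mul(5, Pow(Add(-5, Add(5, 24, 36)), -1), Add(41, Mul(-8, Add(5, 24, 36)))), -16), -32) = Mul(Mul(Mul(5, Pow(Add(-5, 65), -1), Add(41, Mul(-8, 65))), -16), -32) = Mul(Mul(Mul(5, Pow(60, -1), Add(41, -520)), -16), -32) = Mul(Mul(Mul(5, Rational(1, 60), -479), -16), -32) = Mul(Mul(Rational(-479, 12), -16), -32) = Mul(Rational(1916, 3), -32) = Rational(-61312, 3)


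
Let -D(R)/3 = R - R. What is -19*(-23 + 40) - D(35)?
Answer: -323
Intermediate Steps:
D(R) = 0 (D(R) = -3*(R - R) = -3*0 = 0)
-19*(-23 + 40) - D(35) = -19*(-23 + 40) - 1*0 = -19*17 + 0 = -323 + 0 = -323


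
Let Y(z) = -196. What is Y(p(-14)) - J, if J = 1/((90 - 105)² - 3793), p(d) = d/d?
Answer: -699327/3568 ≈ -196.00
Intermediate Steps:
p(d) = 1
J = -1/3568 (J = 1/((-15)² - 3793) = 1/(225 - 3793) = 1/(-3568) = -1/3568 ≈ -0.00028027)
Y(p(-14)) - J = -196 - 1*(-1/3568) = -196 + 1/3568 = -699327/3568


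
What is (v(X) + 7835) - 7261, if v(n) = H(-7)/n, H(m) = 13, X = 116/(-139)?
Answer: 64777/116 ≈ 558.42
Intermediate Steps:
X = -116/139 (X = 116*(-1/139) = -116/139 ≈ -0.83453)
v(n) = 13/n
(v(X) + 7835) - 7261 = (13/(-116/139) + 7835) - 7261 = (13*(-139/116) + 7835) - 7261 = (-1807/116 + 7835) - 7261 = 907053/116 - 7261 = 64777/116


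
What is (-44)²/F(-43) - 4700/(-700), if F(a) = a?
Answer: -11531/301 ≈ -38.309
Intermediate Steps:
(-44)²/F(-43) - 4700/(-700) = (-44)²/(-43) - 4700/(-700) = 1936*(-1/43) - 4700*(-1/700) = -1936/43 + 47/7 = -11531/301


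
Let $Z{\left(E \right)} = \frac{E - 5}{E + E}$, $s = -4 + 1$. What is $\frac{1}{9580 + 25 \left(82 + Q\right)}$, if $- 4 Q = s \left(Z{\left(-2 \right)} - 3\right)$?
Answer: $\frac{16}{185705} \approx 8.6158 \cdot 10^{-5}$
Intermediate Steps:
$s = -3$
$Z{\left(E \right)} = \frac{-5 + E}{2 E}$
$Q = - \frac{15}{16}$ ($Q = - \frac{\left(-3\right) \left(\frac{-5 - 2}{2 \left(-2\right)} - 3\right)}{4} = - \frac{\left(-3\right) \left(\frac{1}{2} \left(- \frac{1}{2}\right) \left(-7\right) - 3\right)}{4} = - \frac{\left(-3\right) \left(\frac{7}{4} - 3\right)}{4} = - \frac{\left(-3\right) \left(- \frac{5}{4}\right)}{4} = \left(- \frac{1}{4}\right) \frac{15}{4} = - \frac{15}{16} \approx -0.9375$)
$\frac{1}{9580 + 25 \left(82 + Q\right)} = \frac{1}{9580 + 25 \left(82 - \frac{15}{16}\right)} = \frac{1}{9580 + 25 \cdot \frac{1297}{16}} = \frac{1}{9580 + \frac{32425}{16}} = \frac{1}{\frac{185705}{16}} = \frac{16}{185705}$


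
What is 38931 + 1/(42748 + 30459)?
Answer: 2850021718/73207 ≈ 38931.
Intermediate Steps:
38931 + 1/(42748 + 30459) = 38931 + 1/73207 = 2850021718/73207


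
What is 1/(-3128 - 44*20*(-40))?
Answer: 1/32072 ≈ 3.1180e-5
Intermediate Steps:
1/(-3128 - 44*20*(-40)) = 1/(-3128 - 880*(-40)) = 1/(-3128 + 35200) = 1/32072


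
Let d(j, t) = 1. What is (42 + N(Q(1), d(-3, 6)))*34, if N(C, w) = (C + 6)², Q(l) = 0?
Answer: 2652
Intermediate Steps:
N(C, w) = (6 + C)²
(42 + N(Q(1), d(-3, 6)))*34 = (42 + (6 + 0)²)*34 = (42 + 6²)*34 = (42 + 36)*34 = 78*34 = 2652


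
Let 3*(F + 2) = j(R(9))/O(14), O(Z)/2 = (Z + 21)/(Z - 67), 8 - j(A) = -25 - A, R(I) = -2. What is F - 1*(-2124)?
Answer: 443977/210 ≈ 2114.2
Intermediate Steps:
j(A) = 33 + A (j(A) = 8 - (-25 - A) = 8 + (25 + A) = 33 + A)
O(Z) = 2*(21 + Z)/(-67 + Z) (O(Z) = 2*((Z + 21)/(Z - 67)) = 2*((21 + Z)/(-67 + Z)) = 2*(21 + Z)/(-67 + Z))
F = -2063/210 (F = -2 + ((33 - 2)/((2*(21 + 14)/(-67 + 14))))/3 = -2 + (31/((2*35/(-53))))/3 = -2 + (31/((2*(-1/53)*35)))/3 = -2 + (31/(-70/53))/3 = -2 + (31*(-53/70))/3 = -2 + (1/3)*(-1643/70) = -2 - 1643/210 = -2063/210 ≈ -9.8238)
F - 1*(-2124) = -2063/210 - 1*(-2124) = -2063/210 + 2124 = 443977/210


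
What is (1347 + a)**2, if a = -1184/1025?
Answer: 1902995419081/1050625 ≈ 1.8113e+6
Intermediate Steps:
a = -1184/1025 (a = -1184*1/1025 = -1184/1025 ≈ -1.1551)
(1347 + a)**2 = (1347 - 1184/1025)**2 = (1379491/1025)**2 = 1902995419081/1050625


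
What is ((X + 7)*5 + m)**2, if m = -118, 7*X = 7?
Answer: 6084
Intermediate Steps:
X = 1 (X = (1/7)*7 = 1)
((X + 7)*5 + m)**2 = ((1 + 7)*5 - 118)**2 = (8*5 - 118)**2 = (40 - 118)**2 = (-78)**2 = 6084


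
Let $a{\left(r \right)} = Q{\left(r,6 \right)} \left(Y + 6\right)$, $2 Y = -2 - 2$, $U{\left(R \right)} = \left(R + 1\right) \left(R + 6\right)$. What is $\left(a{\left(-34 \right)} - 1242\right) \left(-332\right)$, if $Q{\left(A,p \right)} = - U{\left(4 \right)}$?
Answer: $478744$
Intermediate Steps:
$U{\left(R \right)} = \left(1 + R\right) \left(6 + R\right)$
$Q{\left(A,p \right)} = -50$ ($Q{\left(A,p \right)} = - (6 + 4^{2} + 7 \cdot 4) = - (6 + 16 + 28) = \left(-1\right) 50 = -50$)
$Y = -2$ ($Y = \frac{-2 - 2}{2} = \frac{1}{2} \left(-4\right) = -2$)
$a{\left(r \right)} = -200$ ($a{\left(r \right)} = - 50 \left(-2 + 6\right) = \left(-50\right) 4 = -200$)
$\left(a{\left(-34 \right)} - 1242\right) \left(-332\right) = \left(-200 - 1242\right) \left(-332\right) = \left(-1442\right) \left(-332\right) = 478744$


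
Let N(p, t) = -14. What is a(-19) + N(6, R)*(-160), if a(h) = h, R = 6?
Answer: 2221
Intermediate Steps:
a(-19) + N(6, R)*(-160) = -19 - 14*(-160) = -19 + 2240 = 2221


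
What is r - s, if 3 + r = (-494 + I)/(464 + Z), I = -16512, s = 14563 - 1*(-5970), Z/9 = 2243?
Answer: -424105942/20651 ≈ -20537.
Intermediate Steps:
Z = 20187 (Z = 9*2243 = 20187)
s = 20533 (s = 14563 + 5970 = 20533)
r = -78959/20651 (r = -3 + (-494 - 16512)/(464 + 20187) = -3 - 17006/20651 = -78959/20651 ≈ -3.8235)
r - s = -78959/20651 - 1*20533 = -78959/20651 - 20533 = -424105942/20651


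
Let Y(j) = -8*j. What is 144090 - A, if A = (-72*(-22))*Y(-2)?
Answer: 118746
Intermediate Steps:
A = 25344 (A = (-72*(-22))*(-8*(-2)) = 1584*16 = 25344)
144090 - A = 144090 - 1*25344 = 144090 - 25344 = 118746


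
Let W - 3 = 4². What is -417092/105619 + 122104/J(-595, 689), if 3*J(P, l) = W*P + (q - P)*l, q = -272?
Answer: -8236306856/3718528133 ≈ -2.2149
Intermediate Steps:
W = 19 (W = 3 + 4² = 3 + 16 = 19)
J(P, l) = 19*P/3 + l*(-272 - P)/3 (J(P, l) = (19*P + (-272 - P)*l)/3 = (19*P + l*(-272 - P))/3 = 19*P/3 + l*(-272 - P)/3)
-417092/105619 + 122104/J(-595, 689) = -417092/105619 + 122104/(-272/3*689 + (19/3)*(-595) - ⅓*(-595)*689) = -417092*1/105619 + 122104/(-187408/3 - 11305/3 + 409955/3) = -417092/105619 + 122104/70414 = -417092/105619 + 122104*(1/70414) = -417092/105619 + 61052/35207 = -8236306856/3718528133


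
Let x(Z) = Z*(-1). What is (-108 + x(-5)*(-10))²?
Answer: 24964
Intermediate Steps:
x(Z) = -Z
(-108 + x(-5)*(-10))² = (-108 - 1*(-5)*(-10))² = (-108 + 5*(-10))² = (-108 - 50)² = (-158)² = 24964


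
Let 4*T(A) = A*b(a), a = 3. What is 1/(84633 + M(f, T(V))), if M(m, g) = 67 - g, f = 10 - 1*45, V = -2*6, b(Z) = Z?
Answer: 1/84709 ≈ 1.1805e-5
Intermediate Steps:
V = -12
T(A) = 3*A/4 (T(A) = (A*3)/4 = (3*A)/4 = 3*A/4)
f = -35 (f = 10 - 45 = -35)
1/(84633 + M(f, T(V))) = 1/(84633 + (67 - 3*(-12)/4)) = 1/(84633 + (67 - 1*(-9))) = 1/(84633 + (67 + 9)) = 1/(84633 + 76) = 1/84709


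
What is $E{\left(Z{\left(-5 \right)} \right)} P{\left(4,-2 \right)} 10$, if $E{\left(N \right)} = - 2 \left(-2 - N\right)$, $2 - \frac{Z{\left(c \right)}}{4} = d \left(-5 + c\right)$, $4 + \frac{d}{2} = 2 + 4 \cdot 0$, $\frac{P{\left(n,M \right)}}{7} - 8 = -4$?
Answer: $-84000$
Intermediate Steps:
$P{\left(n,M \right)} = 28$ ($P{\left(n,M \right)} = 56 + 7 \left(-4\right) = 56 - 28 = 28$)
$d = -4$ ($d = -8 + 2 \left(2 + 4 \cdot 0\right) = -8 + 2 \left(2 + 0\right) = -8 + 2 \cdot 2 = -8 + 4 = -4$)
$Z{\left(c \right)} = -72 + 16 c$ ($Z{\left(c \right)} = 8 - 4 \left(- 4 \left(-5 + c\right)\right) = 8 - 4 \left(20 - 4 c\right) = 8 + \left(-80 + 16 c\right) = -72 + 16 c$)
$E{\left(N \right)} = 4 + 2 N$
$E{\left(Z{\left(-5 \right)} \right)} P{\left(4,-2 \right)} 10 = \left(4 + 2 \left(-72 + 16 \left(-5\right)\right)\right) 28 \cdot 10 = \left(4 + 2 \left(-72 - 80\right)\right) 28 \cdot 10 = \left(4 + 2 \left(-152\right)\right) 28 \cdot 10 = \left(4 - 304\right) 28 \cdot 10 = \left(-300\right) 28 \cdot 10 = \left(-8400\right) 10 = -84000$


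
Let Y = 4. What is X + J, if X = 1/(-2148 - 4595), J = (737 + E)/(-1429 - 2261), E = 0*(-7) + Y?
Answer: -1666751/8293890 ≈ -0.20096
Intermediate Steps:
E = 4 (E = 0*(-7) + 4 = 0 + 4 = 4)
J = -247/1230 (J = (737 + 4)/(-1429 - 2261) = 741/(-3690) = 741*(-1/3690) = -247/1230 ≈ -0.20081)
X = -1/6743 (X = 1/(-6743) = -1/6743 ≈ -0.00014830)
X + J = -1/6743 - 247/1230 = -1666751/8293890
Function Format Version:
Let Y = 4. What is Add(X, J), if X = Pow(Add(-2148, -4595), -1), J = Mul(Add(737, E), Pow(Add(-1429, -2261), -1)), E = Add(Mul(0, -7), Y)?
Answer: Rational(-1666751, 8293890) ≈ -0.20096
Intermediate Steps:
E = 4 (E = Add(Mul(0, -7), 4) = Add(0, 4) = 4)
J = Rational(-247, 1230) (J = Mul(Add(737, 4), Pow(Add(-1429, -2261), -1)) = Mul(741, Pow(-3690, -1)) = Mul(741, Rational(-1, 3690)) = Rational(-247, 1230) ≈ -0.20081)
X = Rational(-1, 6743) (X = Pow(-6743, -1) = Rational(-1, 6743) ≈ -0.00014830)
Add(X, J) = Add(Rational(-1, 6743), Rational(-247, 1230)) = Rational(-1666751, 8293890)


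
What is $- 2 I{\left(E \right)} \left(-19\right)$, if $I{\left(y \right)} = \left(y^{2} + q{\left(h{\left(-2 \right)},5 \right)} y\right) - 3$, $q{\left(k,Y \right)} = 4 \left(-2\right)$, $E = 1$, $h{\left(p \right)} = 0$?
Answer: $-380$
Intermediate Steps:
$q{\left(k,Y \right)} = -8$
$I{\left(y \right)} = -3 + y^{2} - 8 y$ ($I{\left(y \right)} = \left(y^{2} - 8 y\right) - 3 = -3 + y^{2} - 8 y$)
$- 2 I{\left(E \right)} \left(-19\right) = - 2 \left(-3 + 1^{2} - 8\right) \left(-19\right) = - 2 \left(-3 + 1 - 8\right) \left(-19\right) = \left(-2\right) \left(-10\right) \left(-19\right) = 20 \left(-19\right) = -380$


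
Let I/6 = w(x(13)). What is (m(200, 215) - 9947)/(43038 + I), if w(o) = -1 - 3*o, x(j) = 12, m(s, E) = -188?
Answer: -10135/42816 ≈ -0.23671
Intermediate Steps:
I = -222 (I = 6*(-1 - 3*12) = 6*(-1 - 36) = 6*(-37) = -222)
(m(200, 215) - 9947)/(43038 + I) = (-188 - 9947)/(43038 - 222) = -10135/42816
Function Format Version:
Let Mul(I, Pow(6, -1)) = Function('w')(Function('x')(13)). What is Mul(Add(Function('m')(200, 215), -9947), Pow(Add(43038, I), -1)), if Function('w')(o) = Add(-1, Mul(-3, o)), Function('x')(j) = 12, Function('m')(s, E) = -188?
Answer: Rational(-10135, 42816) ≈ -0.23671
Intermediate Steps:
I = -222 (I = Mul(6, Add(-1, Mul(-3, 12))) = Mul(6, Add(-1, -36)) = Mul(6, -37) = -222)
Mul(Add(Function('m')(200, 215), -9947), Pow(Add(43038, I), -1)) = Mul(Add(-188, -9947), Pow(Add(43038, -222), -1)) = Mul(-10135, Pow(42816, -1)) = Mul(-10135, Rational(1, 42816)) = Rational(-10135, 42816)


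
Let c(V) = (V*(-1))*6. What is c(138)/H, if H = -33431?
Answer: 828/33431 ≈ 0.024767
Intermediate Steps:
c(V) = -6*V (c(V) = -V*6 = -6*V)
c(138)/H = -6*138/(-33431) = -828*(-1/33431) = 828/33431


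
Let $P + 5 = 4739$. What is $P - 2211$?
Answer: $2523$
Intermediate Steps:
$P = 4734$ ($P = -5 + 4739 = 4734$)
$P - 2211 = 4734 - 2211 = 2523$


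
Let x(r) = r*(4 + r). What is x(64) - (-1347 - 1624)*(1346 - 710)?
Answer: 1893908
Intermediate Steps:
x(64) - (-1347 - 1624)*(1346 - 710) = 64*(4 + 64) - (-1347 - 1624)*(1346 - 710) = 64*68 - (-2971)*636 = 4352 - 1*(-1889556) = 4352 + 1889556 = 1893908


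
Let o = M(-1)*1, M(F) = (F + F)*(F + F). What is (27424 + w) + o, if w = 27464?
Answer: 54892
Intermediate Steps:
M(F) = 4*F² (M(F) = (2*F)*(2*F) = 4*F²)
o = 4 (o = (4*(-1)²)*1 = (4*1)*1 = 4*1 = 4)
(27424 + w) + o = (27424 + 27464) + 4 = 54888 + 4 = 54892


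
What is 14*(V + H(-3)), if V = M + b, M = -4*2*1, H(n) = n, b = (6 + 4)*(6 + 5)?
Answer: 1386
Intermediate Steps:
b = 110 (b = 10*11 = 110)
M = -8 (M = -8*1 = -8)
V = 102 (V = -8 + 110 = 102)
14*(V + H(-3)) = 14*(102 - 3) = 14*99 = 1386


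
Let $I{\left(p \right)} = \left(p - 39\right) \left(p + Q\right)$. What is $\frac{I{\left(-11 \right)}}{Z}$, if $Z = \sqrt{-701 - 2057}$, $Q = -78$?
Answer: $- \frac{2225 i \sqrt{2758}}{1379} \approx - 84.735 i$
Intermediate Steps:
$Z = i \sqrt{2758}$ ($Z = \sqrt{-2758} = i \sqrt{2758} \approx 52.517 i$)
$I{\left(p \right)} = \left(-78 + p\right) \left(-39 + p\right)$ ($I{\left(p \right)} = \left(p - 39\right) \left(p - 78\right) = \left(-39 + p\right) \left(-78 + p\right) = \left(-78 + p\right) \left(-39 + p\right)$)
$\frac{I{\left(-11 \right)}}{Z} = \frac{3042 + \left(-11\right)^{2} - -1287}{i \sqrt{2758}} = \left(3042 + 121 + 1287\right) \left(- \frac{i \sqrt{2758}}{2758}\right) = 4450 \left(- \frac{i \sqrt{2758}}{2758}\right) = - \frac{2225 i \sqrt{2758}}{1379}$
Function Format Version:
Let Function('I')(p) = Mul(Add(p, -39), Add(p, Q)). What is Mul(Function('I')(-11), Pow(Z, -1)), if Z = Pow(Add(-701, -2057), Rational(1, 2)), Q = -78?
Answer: Mul(Rational(-2225, 1379), I, Pow(2758, Rational(1, 2))) ≈ Mul(-84.735, I)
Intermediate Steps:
Z = Mul(I, Pow(2758, Rational(1, 2))) (Z = Pow(-2758, Rational(1, 2)) = Mul(I, Pow(2758, Rational(1, 2))) ≈ Mul(52.517, I))
Function('I')(p) = Mul(Add(-78, p), Add(-39, p)) (Function('I')(p) = Mul(Add(p, -39), Add(p, -78)) = Mul(Add(-39, p), Add(-78, p)) = Mul(Add(-78, p), Add(-39, p)))
Mul(Function('I')(-11), Pow(Z, -1)) = Mul(Add(3042, Pow(-11, 2), Mul(-117, -11)), Pow(Mul(I, Pow(2758, Rational(1, 2))), -1)) = Mul(Add(3042, 121, 1287), Mul(Rational(-1, 2758), I, Pow(2758, Rational(1, 2)))) = Mul(4450, Mul(Rational(-1, 2758), I, Pow(2758, Rational(1, 2)))) = Mul(Rational(-2225, 1379), I, Pow(2758, Rational(1, 2)))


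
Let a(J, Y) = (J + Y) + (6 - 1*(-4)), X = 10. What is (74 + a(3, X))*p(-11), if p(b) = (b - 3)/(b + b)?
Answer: 679/11 ≈ 61.727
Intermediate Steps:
a(J, Y) = 10 + J + Y (a(J, Y) = (J + Y) + (6 + 4) = (J + Y) + 10 = 10 + J + Y)
p(b) = (-3 + b)/(2*b) (p(b) = (-3 + b)/((2*b)) = (-3 + b)*(1/(2*b)) = (-3 + b)/(2*b))
(74 + a(3, X))*p(-11) = (74 + (10 + 3 + 10))*((½)*(-3 - 11)/(-11)) = (74 + 23)*((½)*(-1/11)*(-14)) = 97*(7/11) = 679/11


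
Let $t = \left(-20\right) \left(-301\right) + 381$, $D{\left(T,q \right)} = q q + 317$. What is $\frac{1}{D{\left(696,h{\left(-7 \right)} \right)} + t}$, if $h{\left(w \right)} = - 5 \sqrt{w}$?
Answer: $\frac{1}{6543} \approx 0.00015284$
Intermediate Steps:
$D{\left(T,q \right)} = 317 + q^{2}$ ($D{\left(T,q \right)} = q^{2} + 317 = 317 + q^{2}$)
$t = 6401$ ($t = 6020 + 381 = 6401$)
$\frac{1}{D{\left(696,h{\left(-7 \right)} \right)} + t} = \frac{1}{\left(317 + \left(- 5 \sqrt{-7}\right)^{2}\right) + 6401} = \frac{1}{\left(317 + \left(- 5 i \sqrt{7}\right)^{2}\right) + 6401} = \frac{1}{\left(317 - 175\right) + 6401} = \frac{1}{142 + 6401} = \frac{1}{6543}$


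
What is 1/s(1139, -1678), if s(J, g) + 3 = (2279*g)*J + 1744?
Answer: -1/4355718777 ≈ -2.2958e-10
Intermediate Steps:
s(J, g) = 1741 + 2279*J*g (s(J, g) = -3 + ((2279*g)*J + 1744) = -3 + (2279*J*g + 1744) = -3 + (1744 + 2279*J*g) = 1741 + 2279*J*g)
1/s(1139, -1678) = 1/(1741 + 2279*1139*(-1678)) = 1/(1741 - 4355720518) = 1/(-4355718777) = -1/4355718777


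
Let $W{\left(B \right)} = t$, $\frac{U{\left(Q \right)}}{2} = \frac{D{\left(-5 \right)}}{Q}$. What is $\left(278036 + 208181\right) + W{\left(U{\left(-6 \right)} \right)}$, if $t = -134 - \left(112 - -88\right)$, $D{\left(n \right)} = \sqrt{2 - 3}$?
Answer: $485883$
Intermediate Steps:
$D{\left(n \right)} = i$ ($D{\left(n \right)} = \sqrt{-1} = i$)
$U{\left(Q \right)} = \frac{2 i}{Q}$ ($U{\left(Q \right)} = 2 \frac{i}{Q} = \frac{2 i}{Q}$)
$t = -334$ ($t = -134 - \left(112 + 88\right) = -134 - 200 = -334$)
$W{\left(B \right)} = -334$
$\left(278036 + 208181\right) + W{\left(U{\left(-6 \right)} \right)} = \left(278036 + 208181\right) - 334 = 486217 - 334 = 485883$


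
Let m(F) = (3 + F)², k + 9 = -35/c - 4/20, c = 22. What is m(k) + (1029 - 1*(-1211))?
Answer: 27838449/12100 ≈ 2300.7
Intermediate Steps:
k = -1187/110 (k = -9 + (-35/22 - 4/20) = -9 + (-35*1/22 - 4*1/20) = -9 + (-35/22 - ⅕) = -9 - 197/110 = -1187/110 ≈ -10.791)
m(k) + (1029 - 1*(-1211)) = (3 - 1187/110)² + (1029 - 1*(-1211)) = (-857/110)² + (1029 + 1211) = 734449/12100 + 2240 = 27838449/12100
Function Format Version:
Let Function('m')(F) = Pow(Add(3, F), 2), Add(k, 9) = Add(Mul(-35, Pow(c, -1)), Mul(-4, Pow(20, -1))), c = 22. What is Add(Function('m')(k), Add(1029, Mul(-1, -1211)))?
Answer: Rational(27838449, 12100) ≈ 2300.7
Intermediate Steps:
k = Rational(-1187, 110) (k = Add(-9, Add(Mul(-35, Pow(22, -1)), Mul(-4, Pow(20, -1)))) = Add(-9, Add(Mul(-35, Rational(1, 22)), Mul(-4, Rational(1, 20)))) = Add(-9, Add(Rational(-35, 22), Rational(-1, 5))) = Add(-9, Rational(-197, 110)) = Rational(-1187, 110) ≈ -10.791)
Add(Function('m')(k), Add(1029, Mul(-1, -1211))) = Add(Pow(Add(3, Rational(-1187, 110)), 2), Add(1029, Mul(-1, -1211))) = Add(Pow(Rational(-857, 110), 2), Add(1029, 1211)) = Add(Rational(734449, 12100), 2240) = Rational(27838449, 12100)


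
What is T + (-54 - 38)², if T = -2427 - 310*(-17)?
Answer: 11307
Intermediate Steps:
T = 2843 (T = -2427 + 5270 = 2843)
T + (-54 - 38)² = 2843 + (-54 - 38)² = 2843 + (-92)² = 2843 + 8464 = 11307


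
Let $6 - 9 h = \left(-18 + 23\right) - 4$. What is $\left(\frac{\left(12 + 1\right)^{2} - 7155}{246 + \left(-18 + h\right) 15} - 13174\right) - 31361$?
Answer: $- \frac{2072187}{47} \approx -44089.0$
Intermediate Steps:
$h = \frac{5}{9}$ ($h = \frac{2}{3} - \frac{\left(-18 + 23\right) - 4}{9} = \frac{2}{3} - \frac{5 - 4}{9} = \frac{2}{3} - \frac{1}{9} = \frac{5}{9} \approx 0.55556$)
$\left(\frac{\left(12 + 1\right)^{2} - 7155}{246 + \left(-18 + h\right) 15} - 13174\right) - 31361 = \left(\frac{\left(12 + 1\right)^{2} - 7155}{246 + \left(-18 + \frac{5}{9}\right) 15} - 13174\right) - 31361 = \left(\frac{13^{2} - 7155}{246 - \frac{785}{3}} - 13174\right) - 31361 = \left(\frac{169 - 7155}{246 - \frac{785}{3}} - 13174\right) - 31361 = \left(- \frac{6986}{- \frac{47}{3}} - 13174\right) - 31361 = \left(\left(-6986\right) \left(- \frac{3}{47}\right) - 13174\right) - 31361 = \left(\frac{20958}{47} - 13174\right) - 31361 = - \frac{598220}{47} - 31361 = - \frac{2072187}{47}$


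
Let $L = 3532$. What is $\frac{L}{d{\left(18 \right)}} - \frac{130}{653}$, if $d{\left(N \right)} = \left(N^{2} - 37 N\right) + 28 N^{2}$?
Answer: $\frac{585748}{2850345} \approx 0.2055$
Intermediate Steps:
$d{\left(N \right)} = - 37 N + 29 N^{2}$
$\frac{L}{d{\left(18 \right)}} - \frac{130}{653} = \frac{3532}{18 \left(-37 + 29 \cdot 18\right)} - \frac{130}{653} = \frac{3532}{18 \left(-37 + 522\right)} - \frac{130}{653} = \frac{3532}{18 \cdot 485} - \frac{130}{653} = \frac{3532}{8730} - \frac{130}{653} = 3532 \cdot \frac{1}{8730} - \frac{130}{653} = \frac{1766}{4365} - \frac{130}{653} = \frac{585748}{2850345}$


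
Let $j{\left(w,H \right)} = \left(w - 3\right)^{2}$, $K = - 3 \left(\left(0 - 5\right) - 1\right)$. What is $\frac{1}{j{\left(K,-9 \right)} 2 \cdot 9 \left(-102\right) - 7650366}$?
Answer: $- \frac{1}{8063466} \approx -1.2402 \cdot 10^{-7}$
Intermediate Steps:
$K = 18$ ($K = - 3 \left(\left(0 - 5\right) - 1\right) = - 3 \left(-5 - 1\right) = \left(-3\right) \left(-6\right) = 18$)
$j{\left(w,H \right)} = \left(-3 + w\right)^{2}$
$\frac{1}{j{\left(K,-9 \right)} 2 \cdot 9 \left(-102\right) - 7650366} = \frac{1}{\left(-3 + 18\right)^{2} \cdot 2 \cdot 9 \left(-102\right) - 7650366} = \frac{1}{15^{2} \cdot 18 \left(-102\right) - 7650366} = \frac{1}{225 \cdot 18 \left(-102\right) - 7650366} = \frac{1}{4050 \left(-102\right) - 7650366} = \frac{1}{-413100 - 7650366} = \frac{1}{-8063466} = - \frac{1}{8063466}$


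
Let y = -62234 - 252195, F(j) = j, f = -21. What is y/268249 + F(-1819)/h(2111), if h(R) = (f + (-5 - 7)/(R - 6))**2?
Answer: -163344110247968/30850892851833 ≈ -5.2946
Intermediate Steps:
h(R) = (-21 - 12/(-6 + R))**2 (h(R) = (-21 + (-5 - 7)/(R - 6))**2 = (-21 - 12/(-6 + R))**2)
y = -314429
y/268249 + F(-1819)/h(2111) = -314429/268249 - 1819*(-6 + 2111)**2/(9*(38 - 7*2111)**2) = -314429*1/268249 - 1819*4431025/(9*(38 - 14777)**2) = -314429/268249 - 1819/(9*(1/4431025)*(-14739)**2) = -314429/268249 - 1819/(9*(1/4431025)*217238121) = -314429/268249 - 1819/1955143089/4431025 = -314429/268249 - 1819*4431025/1955143089 = -314429/268249 - 474119675/115008417 = -163344110247968/30850892851833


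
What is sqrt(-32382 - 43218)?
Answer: 60*I*sqrt(21) ≈ 274.95*I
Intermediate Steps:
sqrt(-32382 - 43218) = sqrt(-75600) = 60*I*sqrt(21)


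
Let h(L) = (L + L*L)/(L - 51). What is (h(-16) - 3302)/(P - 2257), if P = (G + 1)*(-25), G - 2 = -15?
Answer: 221474/131119 ≈ 1.6891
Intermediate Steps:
G = -13 (G = 2 - 15 = -13)
P = 300 (P = (-13 + 1)*(-25) = -12*(-25) = 300)
h(L) = (L + L²)/(-51 + L)
(h(-16) - 3302)/(P - 2257) = (-16*(1 - 16)/(-51 - 16) - 3302)/(300 - 2257) = (-16*(-15)/(-67) - 3302)/(-1957) = (-16*(-1/67)*(-15) - 3302)*(-1/1957) = (-240/67 - 3302)*(-1/1957) = -221474/67*(-1/1957) = 221474/131119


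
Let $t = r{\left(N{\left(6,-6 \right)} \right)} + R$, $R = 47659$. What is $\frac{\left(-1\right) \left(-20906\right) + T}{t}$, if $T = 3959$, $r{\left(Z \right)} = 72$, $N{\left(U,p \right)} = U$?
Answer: $\frac{24865}{47731} \approx 0.52094$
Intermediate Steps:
$t = 47731$ ($t = 72 + 47659 = 47731$)
$\frac{\left(-1\right) \left(-20906\right) + T}{t} = \frac{\left(-1\right) \left(-20906\right) + 3959}{47731} = \left(20906 + 3959\right) \frac{1}{47731} = 24865 \cdot \frac{1}{47731} = \frac{24865}{47731}$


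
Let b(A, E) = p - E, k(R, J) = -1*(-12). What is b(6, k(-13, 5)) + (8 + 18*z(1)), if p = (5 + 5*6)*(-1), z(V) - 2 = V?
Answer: 15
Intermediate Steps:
k(R, J) = 12
z(V) = 2 + V
p = -35 (p = (5 + 30)*(-1) = 35*(-1) = -35)
b(A, E) = -35 - E
b(6, k(-13, 5)) + (8 + 18*z(1)) = (-35 - 1*12) + (8 + 18*(2 + 1)) = (-35 - 12) + (8 + 18*3) = -47 + (8 + 54) = -47 + 62 = 15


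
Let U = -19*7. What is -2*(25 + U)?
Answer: 216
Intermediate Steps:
U = -133
-2*(25 + U) = -2*(25 - 133) = -2*(-108) = 216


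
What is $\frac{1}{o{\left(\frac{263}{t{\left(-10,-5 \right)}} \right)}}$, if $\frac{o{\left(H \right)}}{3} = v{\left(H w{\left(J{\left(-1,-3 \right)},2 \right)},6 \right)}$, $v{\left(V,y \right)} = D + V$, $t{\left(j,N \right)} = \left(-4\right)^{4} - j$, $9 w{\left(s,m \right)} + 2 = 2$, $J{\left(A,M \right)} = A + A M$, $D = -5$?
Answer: $- \frac{1}{15} \approx -0.066667$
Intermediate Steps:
$w{\left(s,m \right)} = 0$ ($w{\left(s,m \right)} = - \frac{2}{9} + \frac{1}{9} \cdot 2 = - \frac{2}{9} + \frac{2}{9} = 0$)
$t{\left(j,N \right)} = 256 - j$
$v{\left(V,y \right)} = -5 + V$
$o{\left(H \right)} = -15$ ($o{\left(H \right)} = 3 \left(-5 + H 0\right) = 3 \left(-5 + 0\right) = 3 \left(-5\right) = -15$)
$\frac{1}{o{\left(\frac{263}{t{\left(-10,-5 \right)}} \right)}} = \frac{1}{-15} = - \frac{1}{15}$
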